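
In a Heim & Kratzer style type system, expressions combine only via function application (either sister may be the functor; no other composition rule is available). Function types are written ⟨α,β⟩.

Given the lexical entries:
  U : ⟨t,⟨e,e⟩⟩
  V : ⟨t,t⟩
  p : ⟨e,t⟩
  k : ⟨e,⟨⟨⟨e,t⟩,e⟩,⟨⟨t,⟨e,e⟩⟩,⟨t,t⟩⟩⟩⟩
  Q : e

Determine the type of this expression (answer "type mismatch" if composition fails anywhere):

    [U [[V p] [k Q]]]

type mismatch

[V p]: ⟨t,t⟩ with ⟨e,t⟩ — neither is a function whose domain matches the other; composition fails here.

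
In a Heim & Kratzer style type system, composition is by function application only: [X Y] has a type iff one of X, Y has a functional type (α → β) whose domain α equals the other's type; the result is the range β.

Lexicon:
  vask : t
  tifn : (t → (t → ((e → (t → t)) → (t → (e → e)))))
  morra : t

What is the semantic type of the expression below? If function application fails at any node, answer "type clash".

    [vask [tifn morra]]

((e → (t → t)) → (t → (e → e)))

[tifn morra]: (t → (t → ((e → (t → t)) → (t → (e → e))))) applied to t yields (t → ((e → (t → t)) → (t → (e → e)))).
[vask [tifn morra]]: (t → ((e → (t → t)) → (t → (e → e)))) applied to t yields ((e → (t → t)) → (t → (e → e))).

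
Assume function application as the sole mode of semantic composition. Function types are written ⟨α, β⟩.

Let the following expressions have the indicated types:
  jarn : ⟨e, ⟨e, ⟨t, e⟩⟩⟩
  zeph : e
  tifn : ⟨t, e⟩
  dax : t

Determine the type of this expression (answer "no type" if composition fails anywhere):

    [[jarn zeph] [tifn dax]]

⟨t, e⟩

[jarn zeph]: functor jarn : ⟨e, ⟨e, ⟨t, e⟩⟩⟩, argument zeph : e; result ⟨e, ⟨t, e⟩⟩.
[tifn dax]: functor tifn : ⟨t, e⟩, argument dax : t; result e.
[[jarn zeph] [tifn dax]]: functor [jarn zeph] : ⟨e, ⟨t, e⟩⟩, argument [tifn dax] : e; result ⟨t, e⟩.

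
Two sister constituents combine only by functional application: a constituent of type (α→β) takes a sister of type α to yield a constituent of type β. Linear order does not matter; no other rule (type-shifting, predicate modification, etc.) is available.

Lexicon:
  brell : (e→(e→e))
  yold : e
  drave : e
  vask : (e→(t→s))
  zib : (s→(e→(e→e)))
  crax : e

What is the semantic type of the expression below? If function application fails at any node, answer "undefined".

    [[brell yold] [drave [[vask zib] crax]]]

[brell yold]: brell is (e→(e→e)), yold is e; result (e→e).
[vask zib]: (e→(t→s)) and (s→(e→(e→e))) cannot combine by function application — type clash.

undefined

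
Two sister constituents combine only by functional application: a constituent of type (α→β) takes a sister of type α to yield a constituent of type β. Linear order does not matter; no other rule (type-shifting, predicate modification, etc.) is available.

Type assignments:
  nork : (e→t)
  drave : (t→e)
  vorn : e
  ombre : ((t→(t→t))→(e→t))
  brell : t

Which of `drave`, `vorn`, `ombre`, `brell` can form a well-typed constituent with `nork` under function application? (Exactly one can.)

vorn

drave : (t→e) — no; nork wants e, and drave wants t.
vorn — combines: nork : (e→t) takes vorn : e as argument, giving t.
ombre : ((t→(t→t))→(e→t)) — no; nork wants e, and ombre wants (t→(t→t)).
brell : t — no; nork wants e, and brell wants nothing (atomic).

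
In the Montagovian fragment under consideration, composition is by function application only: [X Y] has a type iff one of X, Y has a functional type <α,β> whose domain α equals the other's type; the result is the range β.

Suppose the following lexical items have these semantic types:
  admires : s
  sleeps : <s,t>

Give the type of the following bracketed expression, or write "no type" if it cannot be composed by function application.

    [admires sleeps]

t

[admires sleeps]: functor sleeps : <s,t>, argument admires : s; result t.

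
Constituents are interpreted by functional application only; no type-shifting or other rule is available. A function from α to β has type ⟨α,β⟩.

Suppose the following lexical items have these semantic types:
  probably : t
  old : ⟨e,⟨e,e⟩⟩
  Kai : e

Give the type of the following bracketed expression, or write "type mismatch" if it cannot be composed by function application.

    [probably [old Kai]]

type mismatch

[old Kai]: functor old : ⟨e,⟨e,e⟩⟩, argument Kai : e; result ⟨e,e⟩.
[probably [old Kai]]: t and ⟨e,e⟩ cannot combine by function application — type clash.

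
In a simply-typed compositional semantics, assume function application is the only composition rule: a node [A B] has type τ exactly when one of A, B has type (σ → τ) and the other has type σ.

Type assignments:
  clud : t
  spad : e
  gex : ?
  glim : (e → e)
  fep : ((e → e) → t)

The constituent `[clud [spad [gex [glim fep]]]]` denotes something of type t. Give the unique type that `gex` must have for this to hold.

[clud [spad [gex [glim fep]]]] is required to be t. clud : t cannot yield t as functor, so [spad [gex [glim fep]]] : (t → t).
[spad [gex [glim fep]]] is required to be (t → t). spad : e cannot yield (t → t) as functor, so [gex [glim fep]] : (e → (t → t)).
[gex [glim fep]] is required to be (e → (t → t)). [glim fep] : t cannot yield (e → (t → t)) as functor, so gex : (t → (e → (t → t))).

(t → (e → (t → t)))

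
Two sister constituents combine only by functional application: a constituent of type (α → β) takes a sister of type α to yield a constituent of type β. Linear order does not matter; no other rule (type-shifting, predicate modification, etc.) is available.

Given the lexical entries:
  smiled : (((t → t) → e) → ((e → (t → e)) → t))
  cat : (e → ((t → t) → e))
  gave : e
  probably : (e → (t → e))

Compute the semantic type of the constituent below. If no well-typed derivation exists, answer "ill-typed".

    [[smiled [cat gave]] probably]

At [cat gave], cat : (e → ((t → t) → e)) takes gave : e, giving ((t → t) → e).
At [smiled [cat gave]], smiled : (((t → t) → e) → ((e → (t → e)) → t)) takes [cat gave] : ((t → t) → e), giving ((e → (t → e)) → t).
At [[smiled [cat gave]] probably], [smiled [cat gave]] : ((e → (t → e)) → t) takes probably : (e → (t → e)), giving t.

t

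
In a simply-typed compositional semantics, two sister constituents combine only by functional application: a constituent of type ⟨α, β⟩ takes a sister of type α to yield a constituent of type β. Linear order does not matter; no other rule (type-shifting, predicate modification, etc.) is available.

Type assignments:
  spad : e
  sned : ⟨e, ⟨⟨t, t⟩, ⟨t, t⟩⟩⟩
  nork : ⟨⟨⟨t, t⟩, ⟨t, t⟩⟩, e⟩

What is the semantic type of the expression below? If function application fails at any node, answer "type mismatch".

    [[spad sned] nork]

[spad sned]: functor sned : ⟨e, ⟨⟨t, t⟩, ⟨t, t⟩⟩⟩, argument spad : e; result ⟨⟨t, t⟩, ⟨t, t⟩⟩.
[[spad sned] nork]: functor nork : ⟨⟨⟨t, t⟩, ⟨t, t⟩⟩, e⟩, argument [spad sned] : ⟨⟨t, t⟩, ⟨t, t⟩⟩; result e.

e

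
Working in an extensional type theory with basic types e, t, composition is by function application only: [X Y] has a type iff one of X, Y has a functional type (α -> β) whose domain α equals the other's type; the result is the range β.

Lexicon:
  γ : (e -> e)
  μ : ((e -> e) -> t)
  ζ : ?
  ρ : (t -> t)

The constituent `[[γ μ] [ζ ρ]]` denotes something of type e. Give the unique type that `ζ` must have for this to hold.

((t -> t) -> (t -> e))

At [[γ μ] [ζ ρ]] (required: e): [γ μ] is t, which is not a function with range e; hence [ζ ρ] is the functor — type (t -> e).
At [ζ ρ] (required: (t -> e)): ρ is (t -> t), which is not a function with range (t -> e); hence ζ is the functor — type ((t -> t) -> (t -> e)).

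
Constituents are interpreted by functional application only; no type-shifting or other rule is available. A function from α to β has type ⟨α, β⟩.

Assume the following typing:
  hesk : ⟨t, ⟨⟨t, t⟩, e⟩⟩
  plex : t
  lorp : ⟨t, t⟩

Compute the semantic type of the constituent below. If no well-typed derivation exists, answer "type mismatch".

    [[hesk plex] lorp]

At [hesk plex], hesk : ⟨t, ⟨⟨t, t⟩, e⟩⟩ takes plex : t, giving ⟨⟨t, t⟩, e⟩.
At [[hesk plex] lorp], [hesk plex] : ⟨⟨t, t⟩, e⟩ takes lorp : ⟨t, t⟩, giving e.

e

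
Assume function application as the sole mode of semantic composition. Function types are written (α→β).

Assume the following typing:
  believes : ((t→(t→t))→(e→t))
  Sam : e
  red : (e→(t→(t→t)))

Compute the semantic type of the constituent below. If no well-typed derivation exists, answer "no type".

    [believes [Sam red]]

[Sam red] — red of type (e→(t→(t→t))) combines with Sam of type e: type (t→(t→t)).
[believes [Sam red]] — believes of type ((t→(t→t))→(e→t)) combines with [Sam red] of type (t→(t→t)): type (e→t).

(e→t)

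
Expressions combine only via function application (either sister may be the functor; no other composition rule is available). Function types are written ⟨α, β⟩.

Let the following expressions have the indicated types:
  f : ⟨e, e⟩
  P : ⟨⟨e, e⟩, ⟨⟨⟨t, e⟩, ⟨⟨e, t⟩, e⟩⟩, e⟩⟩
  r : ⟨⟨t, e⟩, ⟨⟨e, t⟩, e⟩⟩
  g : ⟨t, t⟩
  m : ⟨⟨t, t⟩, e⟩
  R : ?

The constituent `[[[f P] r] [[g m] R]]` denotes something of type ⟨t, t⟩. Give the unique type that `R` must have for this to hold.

⟨e, ⟨e, ⟨t, t⟩⟩⟩

[[[f P] r] [[g m] R]] must have type ⟨t, t⟩. The sister [[f P] r] has type e; that is not a function onto ⟨t, t⟩, so [[g m] R] must be the functor, of type ⟨e, ⟨t, t⟩⟩.
[[g m] R] must have type ⟨e, ⟨t, t⟩⟩. The sister [g m] has type e; that is not a function onto ⟨e, ⟨t, t⟩⟩, so R must be the functor, of type ⟨e, ⟨e, ⟨t, t⟩⟩⟩.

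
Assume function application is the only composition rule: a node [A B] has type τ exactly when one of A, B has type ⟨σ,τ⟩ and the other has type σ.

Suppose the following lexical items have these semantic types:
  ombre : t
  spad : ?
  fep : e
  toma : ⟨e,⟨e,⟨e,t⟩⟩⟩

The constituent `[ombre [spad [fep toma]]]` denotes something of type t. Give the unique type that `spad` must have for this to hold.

[ombre [spad [fep toma]]] must have type t. The sister ombre has type t; that is not a function onto t, so [spad [fep toma]] must be the functor, of type ⟨t,t⟩.
[spad [fep toma]] must have type ⟨t,t⟩. The sister [fep toma] has type ⟨e,⟨e,t⟩⟩; that is not a function onto ⟨t,t⟩, so spad must be the functor, of type ⟨⟨e,⟨e,t⟩⟩,⟨t,t⟩⟩.

⟨⟨e,⟨e,t⟩⟩,⟨t,t⟩⟩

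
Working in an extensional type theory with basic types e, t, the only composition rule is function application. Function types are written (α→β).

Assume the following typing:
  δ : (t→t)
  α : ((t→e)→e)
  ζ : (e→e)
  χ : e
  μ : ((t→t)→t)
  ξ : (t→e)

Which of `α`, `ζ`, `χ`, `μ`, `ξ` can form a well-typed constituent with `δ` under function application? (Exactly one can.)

α : ((t→e)→e) — does not combine with δ.
ζ : (e→e) — does not combine with δ.
χ : e — does not combine with δ.
μ — combines: μ : ((t→t)→t) takes δ : (t→t) as argument, giving t.
ξ : (t→e) — does not combine with δ.

μ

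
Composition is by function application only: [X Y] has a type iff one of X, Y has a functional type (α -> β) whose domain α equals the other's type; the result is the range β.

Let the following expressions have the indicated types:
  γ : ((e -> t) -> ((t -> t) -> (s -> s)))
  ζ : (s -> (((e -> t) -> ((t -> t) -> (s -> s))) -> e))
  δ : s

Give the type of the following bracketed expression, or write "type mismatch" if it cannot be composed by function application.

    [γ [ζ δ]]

[ζ δ]: functor ζ : (s -> (((e -> t) -> ((t -> t) -> (s -> s))) -> e)), argument δ : s; result (((e -> t) -> ((t -> t) -> (s -> s))) -> e).
[γ [ζ δ]]: functor [ζ δ] : (((e -> t) -> ((t -> t) -> (s -> s))) -> e), argument γ : ((e -> t) -> ((t -> t) -> (s -> s))); result e.

e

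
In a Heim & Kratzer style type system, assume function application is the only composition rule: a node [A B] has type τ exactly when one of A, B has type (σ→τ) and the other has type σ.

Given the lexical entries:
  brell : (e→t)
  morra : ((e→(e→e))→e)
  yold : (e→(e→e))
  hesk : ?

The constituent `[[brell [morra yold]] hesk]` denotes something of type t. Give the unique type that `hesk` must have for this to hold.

At [[brell [morra yold]] hesk] (required: t): [brell [morra yold]] is t, which is not a function with range t; hence hesk is the functor — type (t→t).

(t→t)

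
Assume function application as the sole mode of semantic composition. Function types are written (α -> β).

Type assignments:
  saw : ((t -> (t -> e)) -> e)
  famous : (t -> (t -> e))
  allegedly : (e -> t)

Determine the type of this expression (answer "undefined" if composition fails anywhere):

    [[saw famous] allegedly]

[saw famous]: ((t -> (t -> e)) -> e) applied to (t -> (t -> e)) yields e.
[[saw famous] allegedly]: (e -> t) applied to e yields t.

t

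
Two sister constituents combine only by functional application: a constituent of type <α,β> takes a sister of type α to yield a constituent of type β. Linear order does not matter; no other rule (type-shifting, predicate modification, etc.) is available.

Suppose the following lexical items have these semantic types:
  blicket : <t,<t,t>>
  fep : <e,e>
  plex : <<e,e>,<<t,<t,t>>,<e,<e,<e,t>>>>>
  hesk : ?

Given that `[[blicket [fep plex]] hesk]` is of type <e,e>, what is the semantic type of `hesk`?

[[blicket [fep plex]] hesk] is required to be <e,e>. [blicket [fep plex]] : <e,<e,<e,t>>> cannot yield <e,e> as functor, so hesk : <<e,<e,<e,t>>>,<e,e>>.

<<e,<e,<e,t>>>,<e,e>>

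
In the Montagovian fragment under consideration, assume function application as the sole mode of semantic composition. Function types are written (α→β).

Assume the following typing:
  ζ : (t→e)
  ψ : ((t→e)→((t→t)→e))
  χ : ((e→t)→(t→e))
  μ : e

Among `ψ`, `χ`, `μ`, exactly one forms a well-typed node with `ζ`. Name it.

ψ — combines: ψ : ((t→e)→((t→t)→e)) takes ζ : (t→e) as argument, giving ((t→t)→e).
χ : ((e→t)→(t→e)) — does not combine with ζ.
μ : e — does not combine with ζ.

ψ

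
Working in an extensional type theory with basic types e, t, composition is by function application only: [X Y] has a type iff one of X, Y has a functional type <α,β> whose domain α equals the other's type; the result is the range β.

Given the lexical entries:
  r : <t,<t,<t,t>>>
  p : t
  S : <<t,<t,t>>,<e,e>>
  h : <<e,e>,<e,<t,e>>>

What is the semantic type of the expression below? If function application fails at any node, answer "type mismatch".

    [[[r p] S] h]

<e,<t,e>>

[r p] — r of type <t,<t,<t,t>>> combines with p of type t: type <t,<t,t>>.
[[r p] S] — S of type <<t,<t,t>>,<e,e>> combines with [r p] of type <t,<t,t>>: type <e,e>.
[[[r p] S] h] — h of type <<e,e>,<e,<t,e>>> combines with [[r p] S] of type <e,e>: type <e,<t,e>>.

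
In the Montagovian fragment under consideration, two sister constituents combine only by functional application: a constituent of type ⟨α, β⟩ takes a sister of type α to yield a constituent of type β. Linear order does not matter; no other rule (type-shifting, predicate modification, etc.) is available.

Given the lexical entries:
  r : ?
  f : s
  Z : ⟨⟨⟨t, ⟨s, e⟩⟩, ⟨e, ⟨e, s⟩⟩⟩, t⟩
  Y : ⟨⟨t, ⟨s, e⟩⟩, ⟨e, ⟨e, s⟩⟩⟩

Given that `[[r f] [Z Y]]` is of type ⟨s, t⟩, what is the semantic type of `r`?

⟨s, ⟨t, ⟨s, t⟩⟩⟩

At [[r f] [Z Y]] (required: ⟨s, t⟩): [Z Y] is t, which is not a function with range ⟨s, t⟩; hence [r f] is the functor — type ⟨t, ⟨s, t⟩⟩.
At [r f] (required: ⟨t, ⟨s, t⟩⟩): f is s, which is not a function with range ⟨t, ⟨s, t⟩⟩; hence r is the functor — type ⟨s, ⟨t, ⟨s, t⟩⟩⟩.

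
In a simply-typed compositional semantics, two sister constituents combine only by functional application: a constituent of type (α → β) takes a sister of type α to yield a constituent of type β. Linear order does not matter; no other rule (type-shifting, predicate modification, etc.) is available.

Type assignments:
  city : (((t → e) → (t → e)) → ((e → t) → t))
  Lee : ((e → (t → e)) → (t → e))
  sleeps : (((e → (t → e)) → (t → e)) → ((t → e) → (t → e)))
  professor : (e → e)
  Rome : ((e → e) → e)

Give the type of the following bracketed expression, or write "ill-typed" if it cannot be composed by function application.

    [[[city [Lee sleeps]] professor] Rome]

ill-typed

[Lee sleeps]: functor sleeps : (((e → (t → e)) → (t → e)) → ((t → e) → (t → e))), argument Lee : ((e → (t → e)) → (t → e)); result ((t → e) → (t → e)).
[city [Lee sleeps]]: functor city : (((t → e) → (t → e)) → ((e → t) → t)), argument [Lee sleeps] : ((t → e) → (t → e)); result ((e → t) → t).
At [[city [Lee sleeps]] professor]: neither ((e → t) → t) nor (e → e) can take the other as argument; the node is ill-typed.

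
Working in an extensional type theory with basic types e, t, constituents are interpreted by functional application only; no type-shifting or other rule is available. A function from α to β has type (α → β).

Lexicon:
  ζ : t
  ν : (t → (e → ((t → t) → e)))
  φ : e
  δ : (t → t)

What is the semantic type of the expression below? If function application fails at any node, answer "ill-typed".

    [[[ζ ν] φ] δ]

[ζ ν]: ν is (t → (e → ((t → t) → e))), ζ is t; result (e → ((t → t) → e)).
[[ζ ν] φ]: [ζ ν] is (e → ((t → t) → e)), φ is e; result ((t → t) → e).
[[[ζ ν] φ] δ]: [[ζ ν] φ] is ((t → t) → e), δ is (t → t); result e.

e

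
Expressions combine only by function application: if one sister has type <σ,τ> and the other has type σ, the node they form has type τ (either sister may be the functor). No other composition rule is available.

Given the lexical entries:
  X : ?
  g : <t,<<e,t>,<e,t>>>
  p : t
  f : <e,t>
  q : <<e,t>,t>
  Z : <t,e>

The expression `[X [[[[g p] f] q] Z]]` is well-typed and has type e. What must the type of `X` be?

<e,e>

[X [[[[g p] f] q] Z]] must have type e. The sister [[[[g p] f] q] Z] has type e; that is not a function onto e, so X must be the functor, of type <e,e>.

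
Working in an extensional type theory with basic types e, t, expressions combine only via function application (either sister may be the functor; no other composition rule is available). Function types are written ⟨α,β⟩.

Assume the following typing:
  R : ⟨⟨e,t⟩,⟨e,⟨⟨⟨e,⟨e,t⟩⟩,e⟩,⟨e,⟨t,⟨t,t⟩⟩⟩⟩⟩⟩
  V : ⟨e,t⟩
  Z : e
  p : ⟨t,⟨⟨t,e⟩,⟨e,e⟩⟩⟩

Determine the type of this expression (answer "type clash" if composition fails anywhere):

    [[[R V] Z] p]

[R V]: R is ⟨⟨e,t⟩,⟨e,⟨⟨⟨e,⟨e,t⟩⟩,e⟩,⟨e,⟨t,⟨t,t⟩⟩⟩⟩⟩⟩, V is ⟨e,t⟩; result ⟨e,⟨⟨⟨e,⟨e,t⟩⟩,e⟩,⟨e,⟨t,⟨t,t⟩⟩⟩⟩⟩.
[[R V] Z]: [R V] is ⟨e,⟨⟨⟨e,⟨e,t⟩⟩,e⟩,⟨e,⟨t,⟨t,t⟩⟩⟩⟩⟩, Z is e; result ⟨⟨⟨e,⟨e,t⟩⟩,e⟩,⟨e,⟨t,⟨t,t⟩⟩⟩⟩.
At [[[R V] Z] p]: neither ⟨⟨⟨e,⟨e,t⟩⟩,e⟩,⟨e,⟨t,⟨t,t⟩⟩⟩⟩ nor ⟨t,⟨⟨t,e⟩,⟨e,e⟩⟩⟩ can take the other as argument; the node is ill-typed.

type clash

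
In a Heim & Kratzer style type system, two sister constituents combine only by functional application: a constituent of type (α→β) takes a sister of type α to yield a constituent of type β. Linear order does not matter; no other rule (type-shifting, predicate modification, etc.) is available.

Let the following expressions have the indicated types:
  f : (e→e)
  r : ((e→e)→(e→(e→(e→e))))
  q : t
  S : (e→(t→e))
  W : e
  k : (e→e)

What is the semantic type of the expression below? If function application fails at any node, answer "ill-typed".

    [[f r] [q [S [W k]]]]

[f r] — r of type ((e→e)→(e→(e→(e→e)))) combines with f of type (e→e): type (e→(e→(e→e))).
[W k] — k of type (e→e) combines with W of type e: type e.
[S [W k]] — S of type (e→(t→e)) combines with [W k] of type e: type (t→e).
[q [S [W k]]] — [S [W k]] of type (t→e) combines with q of type t: type e.
[[f r] [q [S [W k]]]] — [f r] of type (e→(e→(e→e))) combines with [q [S [W k]]] of type e: type (e→(e→e)).

(e→(e→e))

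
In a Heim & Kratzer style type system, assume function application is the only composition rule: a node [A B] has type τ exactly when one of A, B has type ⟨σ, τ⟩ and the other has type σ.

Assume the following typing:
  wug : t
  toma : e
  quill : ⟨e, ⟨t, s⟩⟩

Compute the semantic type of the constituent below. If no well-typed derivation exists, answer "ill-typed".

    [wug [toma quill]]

At [toma quill], quill : ⟨e, ⟨t, s⟩⟩ takes toma : e, giving ⟨t, s⟩.
At [wug [toma quill]], [toma quill] : ⟨t, s⟩ takes wug : t, giving s.

s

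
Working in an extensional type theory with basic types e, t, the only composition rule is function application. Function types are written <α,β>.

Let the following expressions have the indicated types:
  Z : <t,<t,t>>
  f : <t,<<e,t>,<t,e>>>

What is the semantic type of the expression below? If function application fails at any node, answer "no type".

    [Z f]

no type

[Z f]: <t,<t,t>> and <t,<<e,t>,<t,e>>> cannot combine by function application — type clash.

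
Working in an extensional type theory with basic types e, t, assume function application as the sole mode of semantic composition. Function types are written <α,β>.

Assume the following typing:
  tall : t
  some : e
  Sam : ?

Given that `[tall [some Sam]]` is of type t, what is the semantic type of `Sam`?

<e,<t,t>>

[tall [some Sam]] is required to be t. tall : t cannot yield t as functor, so [some Sam] : <t,t>.
[some Sam] is required to be <t,t>. some : e cannot yield <t,t> as functor, so Sam : <e,<t,t>>.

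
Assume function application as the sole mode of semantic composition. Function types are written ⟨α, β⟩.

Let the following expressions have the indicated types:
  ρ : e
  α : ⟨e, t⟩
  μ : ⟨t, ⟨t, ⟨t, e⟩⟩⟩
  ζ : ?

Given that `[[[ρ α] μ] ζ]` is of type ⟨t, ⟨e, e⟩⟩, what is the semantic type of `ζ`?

At [[[ρ α] μ] ζ] (required: ⟨t, ⟨e, e⟩⟩): [[ρ α] μ] is ⟨t, ⟨t, e⟩⟩, which is not a function with range ⟨t, ⟨e, e⟩⟩; hence ζ is the functor — type ⟨⟨t, ⟨t, e⟩⟩, ⟨t, ⟨e, e⟩⟩⟩.

⟨⟨t, ⟨t, e⟩⟩, ⟨t, ⟨e, e⟩⟩⟩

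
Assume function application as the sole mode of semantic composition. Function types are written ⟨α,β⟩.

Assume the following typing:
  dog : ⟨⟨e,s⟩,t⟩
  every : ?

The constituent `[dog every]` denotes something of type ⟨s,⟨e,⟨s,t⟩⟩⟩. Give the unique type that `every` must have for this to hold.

[dog every] must have type ⟨s,⟨e,⟨s,t⟩⟩⟩. The sister dog has type ⟨⟨e,s⟩,t⟩; that is not a function onto ⟨s,⟨e,⟨s,t⟩⟩⟩, so every must be the functor, of type ⟨⟨⟨e,s⟩,t⟩,⟨s,⟨e,⟨s,t⟩⟩⟩⟩.

⟨⟨⟨e,s⟩,t⟩,⟨s,⟨e,⟨s,t⟩⟩⟩⟩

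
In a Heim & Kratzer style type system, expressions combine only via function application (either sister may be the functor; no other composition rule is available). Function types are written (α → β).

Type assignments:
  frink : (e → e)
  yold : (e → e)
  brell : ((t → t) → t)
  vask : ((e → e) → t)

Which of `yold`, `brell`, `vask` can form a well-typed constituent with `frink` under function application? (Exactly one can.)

yold : (e → e) — neither side's domain matches the other.
brell : ((t → t) → t) — neither side's domain matches the other.
vask — combines: vask : ((e → e) → t) takes frink : (e → e) as argument, giving t.

vask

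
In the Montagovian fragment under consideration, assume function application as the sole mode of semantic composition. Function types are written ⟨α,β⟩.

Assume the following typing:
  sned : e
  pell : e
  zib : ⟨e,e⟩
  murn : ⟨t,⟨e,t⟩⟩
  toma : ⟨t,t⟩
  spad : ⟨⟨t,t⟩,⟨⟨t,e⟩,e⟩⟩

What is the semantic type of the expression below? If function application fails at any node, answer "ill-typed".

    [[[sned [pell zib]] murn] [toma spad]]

ill-typed

[pell zib]: ⟨e,e⟩ applied to e yields e.
[sned [pell zib]]: e with e — neither is a function whose domain matches the other; composition fails here.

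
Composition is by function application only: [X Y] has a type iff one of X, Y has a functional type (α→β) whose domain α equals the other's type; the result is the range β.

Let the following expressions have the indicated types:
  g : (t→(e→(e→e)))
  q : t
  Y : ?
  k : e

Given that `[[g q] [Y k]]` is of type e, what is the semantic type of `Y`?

For [[g q] [Y k]] to have type e with [g q] of type (e→(e→e)), [Y k] must be the function: [Y k] : ((e→(e→e))→e).
For [Y k] to have type ((e→(e→e))→e) with k of type e, Y must be the function: Y : (e→((e→(e→e))→e)).

(e→((e→(e→e))→e))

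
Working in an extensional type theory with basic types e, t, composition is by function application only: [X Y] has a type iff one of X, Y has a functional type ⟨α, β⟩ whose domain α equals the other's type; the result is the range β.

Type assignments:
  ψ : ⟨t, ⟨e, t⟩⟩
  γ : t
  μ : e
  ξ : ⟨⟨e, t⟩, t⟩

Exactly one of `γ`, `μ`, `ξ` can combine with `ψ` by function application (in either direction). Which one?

γ

γ — combines: ψ : ⟨t, ⟨e, t⟩⟩ takes γ : t as argument, giving ⟨e, t⟩.
μ : e — does not combine with ψ.
ξ : ⟨⟨e, t⟩, t⟩ — does not combine with ψ.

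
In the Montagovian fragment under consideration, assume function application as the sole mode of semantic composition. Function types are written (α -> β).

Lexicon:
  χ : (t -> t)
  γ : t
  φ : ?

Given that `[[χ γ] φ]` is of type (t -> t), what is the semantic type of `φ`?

(t -> (t -> t))

[[χ γ] φ] is required to be (t -> t). [χ γ] : t cannot yield (t -> t) as functor, so φ : (t -> (t -> t)).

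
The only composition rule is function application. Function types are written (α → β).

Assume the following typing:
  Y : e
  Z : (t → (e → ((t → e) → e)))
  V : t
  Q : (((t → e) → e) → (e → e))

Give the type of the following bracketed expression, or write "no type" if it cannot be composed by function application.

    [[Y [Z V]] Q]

[Z V]: (t → (e → ((t → e) → e))) applied to t yields (e → ((t → e) → e)).
[Y [Z V]]: (e → ((t → e) → e)) applied to e yields ((t → e) → e).
[[Y [Z V]] Q]: (((t → e) → e) → (e → e)) applied to ((t → e) → e) yields (e → e).

(e → e)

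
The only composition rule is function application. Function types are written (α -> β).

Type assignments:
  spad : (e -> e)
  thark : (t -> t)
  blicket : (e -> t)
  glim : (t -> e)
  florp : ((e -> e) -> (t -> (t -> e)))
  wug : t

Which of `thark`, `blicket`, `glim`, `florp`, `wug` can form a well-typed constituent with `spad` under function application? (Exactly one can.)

florp

thark : (t -> t) — neither side's domain matches the other.
blicket : (e -> t) — neither side's domain matches the other.
glim : (t -> e) — neither side's domain matches the other.
florp — combines: florp : ((e -> e) -> (t -> (t -> e))) takes spad : (e -> e) as argument, giving (t -> (t -> e)).
wug : t — neither side's domain matches the other.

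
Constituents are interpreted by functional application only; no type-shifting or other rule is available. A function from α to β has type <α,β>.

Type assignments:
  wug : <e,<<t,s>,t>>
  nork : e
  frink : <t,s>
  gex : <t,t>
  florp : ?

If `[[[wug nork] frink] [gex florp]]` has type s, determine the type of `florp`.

<<t,t>,<t,s>>

For [[[wug nork] frink] [gex florp]] to have type s with [[wug nork] frink] of type t, [gex florp] must be the function: [gex florp] : <t,s>.
For [gex florp] to have type <t,s> with gex of type <t,t>, florp must be the function: florp : <<t,t>,<t,s>>.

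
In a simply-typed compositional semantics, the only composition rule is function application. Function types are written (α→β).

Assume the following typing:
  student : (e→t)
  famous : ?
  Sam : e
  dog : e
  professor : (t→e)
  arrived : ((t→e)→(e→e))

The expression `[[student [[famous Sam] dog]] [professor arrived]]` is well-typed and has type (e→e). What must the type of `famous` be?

(e→(e→((e→t)→((e→e)→(e→e)))))

[[student [[famous Sam] dog]] [professor arrived]] must have type (e→e). The sister [professor arrived] has type (e→e); that is not a function onto (e→e), so [student [[famous Sam] dog]] must be the functor, of type ((e→e)→(e→e)).
[student [[famous Sam] dog]] must have type ((e→e)→(e→e)). The sister student has type (e→t); that is not a function onto ((e→e)→(e→e)), so [[famous Sam] dog] must be the functor, of type ((e→t)→((e→e)→(e→e))).
[[famous Sam] dog] must have type ((e→t)→((e→e)→(e→e))). The sister dog has type e; that is not a function onto ((e→t)→((e→e)→(e→e))), so [famous Sam] must be the functor, of type (e→((e→t)→((e→e)→(e→e)))).
[famous Sam] must have type (e→((e→t)→((e→e)→(e→e)))). The sister Sam has type e; that is not a function onto (e→((e→t)→((e→e)→(e→e)))), so famous must be the functor, of type (e→(e→((e→t)→((e→e)→(e→e))))).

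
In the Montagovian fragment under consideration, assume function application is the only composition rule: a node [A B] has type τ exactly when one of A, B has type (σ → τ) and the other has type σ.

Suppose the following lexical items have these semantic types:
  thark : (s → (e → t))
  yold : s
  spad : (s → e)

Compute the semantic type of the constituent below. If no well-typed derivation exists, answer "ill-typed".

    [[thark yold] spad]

At [thark yold], thark : (s → (e → t)) takes yold : s, giving (e → t).
[[thark yold] spad]: (e → t) with (s → e) — neither is a function whose domain matches the other; composition fails here.

ill-typed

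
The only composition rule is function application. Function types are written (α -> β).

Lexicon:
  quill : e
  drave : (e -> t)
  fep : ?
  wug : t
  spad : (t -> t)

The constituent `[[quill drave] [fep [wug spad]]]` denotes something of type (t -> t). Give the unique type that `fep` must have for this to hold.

For [[quill drave] [fep [wug spad]]] to have type (t -> t) with [quill drave] of type t, [fep [wug spad]] must be the function: [fep [wug spad]] : (t -> (t -> t)).
For [fep [wug spad]] to have type (t -> (t -> t)) with [wug spad] of type t, fep must be the function: fep : (t -> (t -> (t -> t))).

(t -> (t -> (t -> t)))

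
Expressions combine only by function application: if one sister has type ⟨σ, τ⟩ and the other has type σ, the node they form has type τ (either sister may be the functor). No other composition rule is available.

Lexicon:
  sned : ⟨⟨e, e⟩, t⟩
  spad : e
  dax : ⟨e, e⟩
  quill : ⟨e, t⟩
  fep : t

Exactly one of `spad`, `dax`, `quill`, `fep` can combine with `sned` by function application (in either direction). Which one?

spad : e — does not combine with sned.
dax — combines: sned : ⟨⟨e, e⟩, t⟩ takes dax : ⟨e, e⟩ as argument, giving t.
quill : ⟨e, t⟩ — does not combine with sned.
fep : t — does not combine with sned.

dax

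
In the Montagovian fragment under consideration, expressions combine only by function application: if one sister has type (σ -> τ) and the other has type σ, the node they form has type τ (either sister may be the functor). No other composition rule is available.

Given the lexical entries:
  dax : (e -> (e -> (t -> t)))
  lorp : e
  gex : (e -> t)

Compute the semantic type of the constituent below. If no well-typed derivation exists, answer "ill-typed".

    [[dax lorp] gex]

ill-typed

[dax lorp]: (e -> (e -> (t -> t))) applied to e yields (e -> (t -> t)).
At [[dax lorp] gex]: neither (e -> (t -> t)) nor (e -> t) can take the other as argument; the node is ill-typed.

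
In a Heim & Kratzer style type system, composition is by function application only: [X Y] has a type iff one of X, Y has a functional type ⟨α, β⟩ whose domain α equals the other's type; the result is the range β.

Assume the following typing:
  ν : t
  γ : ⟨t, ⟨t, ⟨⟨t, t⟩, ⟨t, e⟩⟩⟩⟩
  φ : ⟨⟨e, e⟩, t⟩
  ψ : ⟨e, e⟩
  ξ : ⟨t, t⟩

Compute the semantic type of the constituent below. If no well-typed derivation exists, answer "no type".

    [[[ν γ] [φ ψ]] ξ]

⟨t, e⟩

At [ν γ], γ : ⟨t, ⟨t, ⟨⟨t, t⟩, ⟨t, e⟩⟩⟩⟩ takes ν : t, giving ⟨t, ⟨⟨t, t⟩, ⟨t, e⟩⟩⟩.
At [φ ψ], φ : ⟨⟨e, e⟩, t⟩ takes ψ : ⟨e, e⟩, giving t.
At [[ν γ] [φ ψ]], [ν γ] : ⟨t, ⟨⟨t, t⟩, ⟨t, e⟩⟩⟩ takes [φ ψ] : t, giving ⟨⟨t, t⟩, ⟨t, e⟩⟩.
At [[[ν γ] [φ ψ]] ξ], [[ν γ] [φ ψ]] : ⟨⟨t, t⟩, ⟨t, e⟩⟩ takes ξ : ⟨t, t⟩, giving ⟨t, e⟩.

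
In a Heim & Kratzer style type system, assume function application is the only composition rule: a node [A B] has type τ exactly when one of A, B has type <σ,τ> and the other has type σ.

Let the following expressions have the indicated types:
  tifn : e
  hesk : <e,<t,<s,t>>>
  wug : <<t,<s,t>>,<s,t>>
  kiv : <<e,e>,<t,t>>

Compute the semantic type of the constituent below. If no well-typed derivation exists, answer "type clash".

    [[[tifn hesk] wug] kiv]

type clash

[tifn hesk]: hesk is <e,<t,<s,t>>>, tifn is e; result <t,<s,t>>.
[[tifn hesk] wug]: wug is <<t,<s,t>>,<s,t>>, [tifn hesk] is <t,<s,t>>; result <s,t>.
[[[tifn hesk] wug] kiv]: <s,t> and <<e,e>,<t,t>> cannot combine by function application — type clash.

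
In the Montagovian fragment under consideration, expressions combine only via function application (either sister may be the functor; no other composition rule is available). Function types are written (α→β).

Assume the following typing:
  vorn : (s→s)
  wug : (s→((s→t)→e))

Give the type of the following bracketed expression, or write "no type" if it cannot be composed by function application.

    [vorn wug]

no type

[vorn wug]: (s→s) with (s→((s→t)→e)) — neither is a function whose domain matches the other; composition fails here.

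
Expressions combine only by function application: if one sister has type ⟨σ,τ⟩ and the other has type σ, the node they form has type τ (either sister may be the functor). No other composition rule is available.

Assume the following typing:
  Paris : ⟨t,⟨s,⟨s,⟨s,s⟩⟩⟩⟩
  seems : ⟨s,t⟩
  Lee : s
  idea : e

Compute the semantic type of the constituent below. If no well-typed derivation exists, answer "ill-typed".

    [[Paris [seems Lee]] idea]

[seems Lee]: seems is ⟨s,t⟩, Lee is s; result t.
[Paris [seems Lee]]: Paris is ⟨t,⟨s,⟨s,⟨s,s⟩⟩⟩⟩, [seems Lee] is t; result ⟨s,⟨s,⟨s,s⟩⟩⟩.
[[Paris [seems Lee]] idea]: ⟨s,⟨s,⟨s,s⟩⟩⟩ and e cannot combine by function application — type clash.

ill-typed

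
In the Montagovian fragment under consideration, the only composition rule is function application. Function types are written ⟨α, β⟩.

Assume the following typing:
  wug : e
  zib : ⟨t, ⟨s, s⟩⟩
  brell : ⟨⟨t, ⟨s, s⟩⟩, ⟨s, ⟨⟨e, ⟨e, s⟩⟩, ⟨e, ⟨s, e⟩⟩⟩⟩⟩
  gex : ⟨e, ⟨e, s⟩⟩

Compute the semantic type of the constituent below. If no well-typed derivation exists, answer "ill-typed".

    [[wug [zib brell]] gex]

ill-typed

[zib brell] — brell of type ⟨⟨t, ⟨s, s⟩⟩, ⟨s, ⟨⟨e, ⟨e, s⟩⟩, ⟨e, ⟨s, e⟩⟩⟩⟩⟩ combines with zib of type ⟨t, ⟨s, s⟩⟩: type ⟨s, ⟨⟨e, ⟨e, s⟩⟩, ⟨e, ⟨s, e⟩⟩⟩⟩.
[wug [zib brell]]: e with ⟨s, ⟨⟨e, ⟨e, s⟩⟩, ⟨e, ⟨s, e⟩⟩⟩⟩ — neither is a function whose domain matches the other; composition fails here.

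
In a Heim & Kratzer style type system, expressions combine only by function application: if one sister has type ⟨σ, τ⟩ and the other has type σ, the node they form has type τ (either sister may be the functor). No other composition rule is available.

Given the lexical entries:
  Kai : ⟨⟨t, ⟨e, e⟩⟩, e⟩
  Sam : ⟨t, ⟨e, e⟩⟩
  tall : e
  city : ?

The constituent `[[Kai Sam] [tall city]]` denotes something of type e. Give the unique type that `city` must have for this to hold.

[[Kai Sam] [tall city]] must have type e. The sister [Kai Sam] has type e; that is not a function onto e, so [tall city] must be the functor, of type ⟨e, e⟩.
[tall city] must have type ⟨e, e⟩. The sister tall has type e; that is not a function onto ⟨e, e⟩, so city must be the functor, of type ⟨e, ⟨e, e⟩⟩.

⟨e, ⟨e, e⟩⟩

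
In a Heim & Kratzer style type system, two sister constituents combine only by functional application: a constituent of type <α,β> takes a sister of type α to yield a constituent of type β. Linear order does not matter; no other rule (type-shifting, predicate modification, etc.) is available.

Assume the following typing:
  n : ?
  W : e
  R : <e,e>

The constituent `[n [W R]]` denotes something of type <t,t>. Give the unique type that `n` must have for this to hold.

<e,<t,t>>

For [n [W R]] to have type <t,t> with [W R] of type e, n must be the function: n : <e,<t,t>>.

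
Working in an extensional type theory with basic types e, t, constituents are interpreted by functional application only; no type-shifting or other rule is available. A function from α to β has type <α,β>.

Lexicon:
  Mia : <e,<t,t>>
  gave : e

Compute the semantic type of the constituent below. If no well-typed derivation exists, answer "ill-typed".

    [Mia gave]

<t,t>

[Mia gave] — Mia of type <e,<t,t>> combines with gave of type e: type <t,t>.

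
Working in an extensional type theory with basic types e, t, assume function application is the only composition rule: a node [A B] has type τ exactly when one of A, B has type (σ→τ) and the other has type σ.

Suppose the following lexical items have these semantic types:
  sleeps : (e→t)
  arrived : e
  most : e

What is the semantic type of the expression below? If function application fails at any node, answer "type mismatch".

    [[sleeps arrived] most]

[sleeps arrived]: sleeps is (e→t), arrived is e; result t.
[[sleeps arrived] most]: t and e cannot combine by function application — type clash.

type mismatch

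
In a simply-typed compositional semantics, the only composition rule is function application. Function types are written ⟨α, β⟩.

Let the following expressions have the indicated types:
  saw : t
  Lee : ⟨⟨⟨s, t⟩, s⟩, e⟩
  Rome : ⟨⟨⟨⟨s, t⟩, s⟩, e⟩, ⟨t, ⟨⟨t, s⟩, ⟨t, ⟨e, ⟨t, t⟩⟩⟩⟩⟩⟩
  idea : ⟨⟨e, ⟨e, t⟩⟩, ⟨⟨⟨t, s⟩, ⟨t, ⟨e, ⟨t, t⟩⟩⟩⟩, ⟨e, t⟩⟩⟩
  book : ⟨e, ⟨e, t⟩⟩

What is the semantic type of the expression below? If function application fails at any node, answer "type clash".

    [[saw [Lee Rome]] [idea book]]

[Lee Rome]: functor Rome : ⟨⟨⟨⟨s, t⟩, s⟩, e⟩, ⟨t, ⟨⟨t, s⟩, ⟨t, ⟨e, ⟨t, t⟩⟩⟩⟩⟩⟩, argument Lee : ⟨⟨⟨s, t⟩, s⟩, e⟩; result ⟨t, ⟨⟨t, s⟩, ⟨t, ⟨e, ⟨t, t⟩⟩⟩⟩⟩.
[saw [Lee Rome]]: functor [Lee Rome] : ⟨t, ⟨⟨t, s⟩, ⟨t, ⟨e, ⟨t, t⟩⟩⟩⟩⟩, argument saw : t; result ⟨⟨t, s⟩, ⟨t, ⟨e, ⟨t, t⟩⟩⟩⟩.
[idea book]: functor idea : ⟨⟨e, ⟨e, t⟩⟩, ⟨⟨⟨t, s⟩, ⟨t, ⟨e, ⟨t, t⟩⟩⟩⟩, ⟨e, t⟩⟩⟩, argument book : ⟨e, ⟨e, t⟩⟩; result ⟨⟨⟨t, s⟩, ⟨t, ⟨e, ⟨t, t⟩⟩⟩⟩, ⟨e, t⟩⟩.
[[saw [Lee Rome]] [idea book]]: functor [idea book] : ⟨⟨⟨t, s⟩, ⟨t, ⟨e, ⟨t, t⟩⟩⟩⟩, ⟨e, t⟩⟩, argument [saw [Lee Rome]] : ⟨⟨t, s⟩, ⟨t, ⟨e, ⟨t, t⟩⟩⟩⟩; result ⟨e, t⟩.

⟨e, t⟩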